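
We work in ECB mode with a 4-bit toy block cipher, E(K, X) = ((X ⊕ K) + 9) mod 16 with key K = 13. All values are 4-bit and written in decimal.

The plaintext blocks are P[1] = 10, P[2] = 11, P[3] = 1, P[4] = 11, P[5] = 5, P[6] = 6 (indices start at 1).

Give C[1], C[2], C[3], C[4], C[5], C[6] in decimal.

ECB encryption: C_i = E(K, P_i).
C[1]: E(K, 10) = 0.
C[2]: E(K, 11) = 15.
C[3]: E(K, 1) = 5.
C[4]: E(K, 11) = 15.
C[5]: E(K, 5) = 1.
C[6]: E(K, 6) = 4.

C[1] = 0, C[2] = 15, C[3] = 5, C[4] = 15, C[5] = 1, C[6] = 4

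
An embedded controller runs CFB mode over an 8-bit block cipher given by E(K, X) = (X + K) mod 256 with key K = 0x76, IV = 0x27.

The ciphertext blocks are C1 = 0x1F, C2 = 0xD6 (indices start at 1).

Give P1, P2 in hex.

CFB decryption: P_i = C_i ⊕ E(K, C_{i−1}), with C_{0} = IV.
P1: E(K, 0x27) = 0x9D; 0x1F ⊕ 0x9D = 0x82.
P2: E(K, 0x1F) = 0x95; 0xD6 ⊕ 0x95 = 0x43.

P1 = 0x82, P2 = 0x43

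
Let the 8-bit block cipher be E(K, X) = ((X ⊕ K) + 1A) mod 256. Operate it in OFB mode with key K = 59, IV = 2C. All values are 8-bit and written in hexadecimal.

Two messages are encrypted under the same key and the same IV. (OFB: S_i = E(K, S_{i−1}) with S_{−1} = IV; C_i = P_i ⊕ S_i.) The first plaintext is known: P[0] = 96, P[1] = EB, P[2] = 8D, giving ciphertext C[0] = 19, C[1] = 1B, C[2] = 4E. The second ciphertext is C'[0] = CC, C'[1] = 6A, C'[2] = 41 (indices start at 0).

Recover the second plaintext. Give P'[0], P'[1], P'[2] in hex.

In OFB with a reused IV, both messages share the same keystream S_i, so C_i ⊕ C'_i = P_i ⊕ P'_i and thus P'_i = P_i ⊕ C_i ⊕ C'_i.
P'[0]: 96 ⊕ 19 ⊕ CC = 43.
P'[1]: EB ⊕ 1B ⊕ 6A = 9A.
P'[2]: 8D ⊕ 4E ⊕ 41 = 82.

P'[0] = 43, P'[1] = 9A, P'[2] = 82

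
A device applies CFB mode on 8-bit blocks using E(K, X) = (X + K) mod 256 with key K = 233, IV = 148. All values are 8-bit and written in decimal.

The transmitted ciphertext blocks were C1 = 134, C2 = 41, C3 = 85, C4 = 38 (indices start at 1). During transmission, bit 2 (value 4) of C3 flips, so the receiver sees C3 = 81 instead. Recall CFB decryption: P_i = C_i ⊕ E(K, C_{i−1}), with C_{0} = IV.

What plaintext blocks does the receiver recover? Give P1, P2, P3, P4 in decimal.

Only C3 changed, to 81. In CFB, a change in C_i flips the same bit in P_i and garbles P_{i+1}. Decrypting the received ciphertext:
P1: E(K, 148) = 125; 134 ⊕ 125 = 251.
P2: E(K, 134) = 111; 41 ⊕ 111 = 70.
P3: E(K, 41) = 18; 81 ⊕ 18 = 67.
P4: E(K, 81) = 58; 38 ⊕ 58 = 28.
Blocks that differ from the original plaintext: P3, P4.

P1 = 251, P2 = 70, P3 = 67, P4 = 28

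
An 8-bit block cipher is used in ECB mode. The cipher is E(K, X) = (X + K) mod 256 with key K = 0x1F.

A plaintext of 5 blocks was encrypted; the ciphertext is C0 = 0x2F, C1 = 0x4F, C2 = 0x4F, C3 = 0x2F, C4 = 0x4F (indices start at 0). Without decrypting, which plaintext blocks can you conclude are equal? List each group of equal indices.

P0 = P3; P1 = P2 = P4

ECB encrypts each block independently with the same key, so equal ciphertext blocks imply equal plaintext blocks.
C0 = C3 = 0x2F, so P0 = P3.
C1 = C2 = C4 = 0x4F, so P1 = P2 = P4.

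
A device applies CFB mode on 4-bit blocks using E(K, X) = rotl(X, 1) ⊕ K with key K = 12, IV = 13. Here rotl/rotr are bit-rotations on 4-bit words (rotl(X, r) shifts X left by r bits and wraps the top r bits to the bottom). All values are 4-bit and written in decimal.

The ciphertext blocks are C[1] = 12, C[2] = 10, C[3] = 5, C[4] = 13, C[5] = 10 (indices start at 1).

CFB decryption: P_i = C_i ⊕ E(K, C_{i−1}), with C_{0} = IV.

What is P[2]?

P[2]: E(K, 12) = 5; 10 ⊕ 5 = 15.

P[2] = 15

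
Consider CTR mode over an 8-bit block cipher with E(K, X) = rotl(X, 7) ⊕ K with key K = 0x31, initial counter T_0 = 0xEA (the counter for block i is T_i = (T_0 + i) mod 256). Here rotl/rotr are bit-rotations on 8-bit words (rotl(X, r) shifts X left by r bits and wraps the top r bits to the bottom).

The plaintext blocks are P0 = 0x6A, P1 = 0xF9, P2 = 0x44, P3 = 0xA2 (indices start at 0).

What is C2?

CTR encryption: S_i = E(K, T_i) where T_i is the counter for block i; C_i = P_i ⊕ S_i.
C0: T = 0xEA, S = E(K, T) = 0x44; 0x6A ⊕ 0x44 = 0x2E.
C1: T = 0xEB, S = E(K, T) = 0xC4; 0xF9 ⊕ 0xC4 = 0x3D.
C2: T = 0xEC, S = E(K, T) = 0x47; 0x44 ⊕ 0x47 = 0x03.

C2 = 0x03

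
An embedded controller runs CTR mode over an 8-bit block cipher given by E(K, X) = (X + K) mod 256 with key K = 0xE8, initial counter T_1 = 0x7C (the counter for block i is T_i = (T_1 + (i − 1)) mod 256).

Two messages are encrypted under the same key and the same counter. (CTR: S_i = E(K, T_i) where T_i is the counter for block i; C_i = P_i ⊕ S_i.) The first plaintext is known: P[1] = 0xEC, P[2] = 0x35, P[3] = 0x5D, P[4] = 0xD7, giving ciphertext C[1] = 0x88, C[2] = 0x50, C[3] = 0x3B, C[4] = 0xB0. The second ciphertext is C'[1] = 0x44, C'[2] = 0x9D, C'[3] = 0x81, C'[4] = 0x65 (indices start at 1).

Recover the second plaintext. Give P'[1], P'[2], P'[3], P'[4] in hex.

In CTR with a reused counter, both messages share the same keystream S_i, so C_i ⊕ C'_i = P_i ⊕ P'_i and thus P'_i = P_i ⊕ C_i ⊕ C'_i.
P'[1]: 0xEC ⊕ 0x88 ⊕ 0x44 = 0x20.
P'[2]: 0x35 ⊕ 0x50 ⊕ 0x9D = 0xF8.
P'[3]: 0x5D ⊕ 0x3B ⊕ 0x81 = 0xE7.
P'[4]: 0xD7 ⊕ 0xB0 ⊕ 0x65 = 0x02.

P'[1] = 0x20, P'[2] = 0xF8, P'[3] = 0xE7, P'[4] = 0x02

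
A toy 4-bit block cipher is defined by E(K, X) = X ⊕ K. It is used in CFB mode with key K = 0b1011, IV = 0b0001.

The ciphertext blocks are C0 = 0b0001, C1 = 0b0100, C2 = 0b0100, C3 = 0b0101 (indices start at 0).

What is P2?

CFB decryption: P_i = C_i ⊕ E(K, C_{i−1}), with C_{−1} = IV.
P2: E(K, 0b0100) = 0b1111; 0b0100 ⊕ 0b1111 = 0b1011.

P2 = 0b1011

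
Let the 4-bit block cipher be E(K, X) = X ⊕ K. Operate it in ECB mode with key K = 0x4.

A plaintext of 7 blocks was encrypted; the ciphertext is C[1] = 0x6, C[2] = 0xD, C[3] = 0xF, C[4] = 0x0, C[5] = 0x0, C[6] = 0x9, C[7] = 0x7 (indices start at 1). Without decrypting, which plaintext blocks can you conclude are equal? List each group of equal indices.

P[4] = P[5]

ECB encrypts each block independently with the same key, so equal ciphertext blocks imply equal plaintext blocks.
C[4] = C[5] = 0x0, so P[4] = P[5].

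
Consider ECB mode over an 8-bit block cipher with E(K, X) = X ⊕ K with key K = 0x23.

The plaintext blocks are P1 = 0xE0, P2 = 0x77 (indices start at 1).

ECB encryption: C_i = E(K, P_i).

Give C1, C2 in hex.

C1: E(K, 0xE0) = 0xC3.
C2: E(K, 0x77) = 0x54.

C1 = 0xC3, C2 = 0x54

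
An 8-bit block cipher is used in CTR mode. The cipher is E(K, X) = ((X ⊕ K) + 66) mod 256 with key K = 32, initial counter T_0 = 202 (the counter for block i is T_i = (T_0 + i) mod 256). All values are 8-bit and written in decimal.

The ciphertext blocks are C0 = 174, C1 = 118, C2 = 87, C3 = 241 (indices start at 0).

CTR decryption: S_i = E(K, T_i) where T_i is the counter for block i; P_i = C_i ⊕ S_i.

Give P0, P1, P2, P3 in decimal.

P0 = 130, P1 = 91, P2 = 121, P3 = 222

P0: T = 202, S = E(K, T) = 44; 174 ⊕ 44 = 130.
P1: T = 203, S = E(K, T) = 45; 118 ⊕ 45 = 91.
P2: T = 204, S = E(K, T) = 46; 87 ⊕ 46 = 121.
P3: T = 205, S = E(K, T) = 47; 241 ⊕ 47 = 222.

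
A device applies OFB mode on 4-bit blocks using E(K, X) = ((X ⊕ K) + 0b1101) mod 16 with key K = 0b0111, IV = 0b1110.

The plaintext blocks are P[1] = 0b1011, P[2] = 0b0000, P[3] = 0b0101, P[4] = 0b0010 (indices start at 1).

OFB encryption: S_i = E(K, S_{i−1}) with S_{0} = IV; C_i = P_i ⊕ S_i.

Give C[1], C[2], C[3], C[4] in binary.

C[1]: S = E(K, 0b1110) = 0b0110; 0b1011 ⊕ 0b0110 = 0b1101.
C[2]: S = E(K, 0b0110) = 0b1110; 0b0000 ⊕ 0b1110 = 0b1110.
C[3]: S = E(K, 0b1110) = 0b0110; 0b0101 ⊕ 0b0110 = 0b0011.
C[4]: S = E(K, 0b0110) = 0b1110; 0b0010 ⊕ 0b1110 = 0b1100.

C[1] = 0b1101, C[2] = 0b1110, C[3] = 0b0011, C[4] = 0b1100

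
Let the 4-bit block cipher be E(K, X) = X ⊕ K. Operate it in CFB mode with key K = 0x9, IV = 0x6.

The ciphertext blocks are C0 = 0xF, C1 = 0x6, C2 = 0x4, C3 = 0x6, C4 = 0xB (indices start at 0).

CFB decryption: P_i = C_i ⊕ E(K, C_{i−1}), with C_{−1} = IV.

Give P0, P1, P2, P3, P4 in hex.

P0 = 0x0, P1 = 0x0, P2 = 0xB, P3 = 0xB, P4 = 0x4

P0: E(K, 0x6) = 0xF; 0xF ⊕ 0xF = 0x0.
P1: E(K, 0xF) = 0x6; 0x6 ⊕ 0x6 = 0x0.
P2: E(K, 0x6) = 0xF; 0x4 ⊕ 0xF = 0xB.
P3: E(K, 0x4) = 0xD; 0x6 ⊕ 0xD = 0xB.
P4: E(K, 0x6) = 0xF; 0xB ⊕ 0xF = 0x4.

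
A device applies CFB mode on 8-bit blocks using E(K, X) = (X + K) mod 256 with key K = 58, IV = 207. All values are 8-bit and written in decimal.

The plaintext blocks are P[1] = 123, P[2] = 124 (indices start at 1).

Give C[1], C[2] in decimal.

C[1] = 114, C[2] = 208

CFB encryption: C_i = P_i ⊕ E(K, C_{i−1}), with C_{0} = IV.
C[1]: E(K, 207) = 9; 123 ⊕ 9 = 114.
C[2]: E(K, 114) = 172; 124 ⊕ 172 = 208.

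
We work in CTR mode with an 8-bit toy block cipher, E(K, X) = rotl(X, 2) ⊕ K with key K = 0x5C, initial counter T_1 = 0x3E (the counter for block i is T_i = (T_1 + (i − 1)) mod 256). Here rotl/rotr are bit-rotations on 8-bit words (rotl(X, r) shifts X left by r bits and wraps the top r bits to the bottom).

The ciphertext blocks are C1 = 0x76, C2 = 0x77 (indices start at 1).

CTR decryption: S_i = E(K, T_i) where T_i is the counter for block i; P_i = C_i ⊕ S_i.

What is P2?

P2: T = 0x3F, S = E(K, T) = 0xA0; 0x77 ⊕ 0xA0 = 0xD7.

P2 = 0xD7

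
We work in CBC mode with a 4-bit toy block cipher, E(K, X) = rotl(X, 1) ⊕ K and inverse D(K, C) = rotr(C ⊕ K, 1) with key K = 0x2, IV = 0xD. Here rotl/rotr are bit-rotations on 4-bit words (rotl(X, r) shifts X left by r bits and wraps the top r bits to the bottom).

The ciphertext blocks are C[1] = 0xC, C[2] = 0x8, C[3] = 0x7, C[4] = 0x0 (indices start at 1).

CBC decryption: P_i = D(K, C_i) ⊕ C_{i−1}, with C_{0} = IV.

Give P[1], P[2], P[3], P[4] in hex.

P[1]: D(K, 0xC) = 0x7; 0x7 ⊕ 0xD = 0xA.
P[2]: D(K, 0x8) = 0x5; 0x5 ⊕ 0xC = 0x9.
P[3]: D(K, 0x7) = 0xA; 0xA ⊕ 0x8 = 0x2.
P[4]: D(K, 0x0) = 0x1; 0x1 ⊕ 0x7 = 0x6.

P[1] = 0xA, P[2] = 0x9, P[3] = 0x2, P[4] = 0x6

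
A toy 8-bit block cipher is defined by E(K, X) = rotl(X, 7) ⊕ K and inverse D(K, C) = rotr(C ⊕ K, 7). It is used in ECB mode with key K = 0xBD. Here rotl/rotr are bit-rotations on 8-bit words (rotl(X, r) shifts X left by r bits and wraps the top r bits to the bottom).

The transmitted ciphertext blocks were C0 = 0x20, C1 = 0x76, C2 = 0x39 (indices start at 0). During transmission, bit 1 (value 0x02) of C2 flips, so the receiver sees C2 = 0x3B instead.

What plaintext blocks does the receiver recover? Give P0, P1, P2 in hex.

ECB decryption: P_i = D(K, C_i).
Only C2 changed, to 0x3B. In ECB, a change in C_i affects only P_i. Decrypting the received ciphertext:
P0: D(K, 0x20) = 0x3B.
P1: D(K, 0x76) = 0x97.
P2: D(K, 0x3B) = 0x0D.
Blocks that differ from the original plaintext: P2.

P0 = 0x3B, P1 = 0x97, P2 = 0x0D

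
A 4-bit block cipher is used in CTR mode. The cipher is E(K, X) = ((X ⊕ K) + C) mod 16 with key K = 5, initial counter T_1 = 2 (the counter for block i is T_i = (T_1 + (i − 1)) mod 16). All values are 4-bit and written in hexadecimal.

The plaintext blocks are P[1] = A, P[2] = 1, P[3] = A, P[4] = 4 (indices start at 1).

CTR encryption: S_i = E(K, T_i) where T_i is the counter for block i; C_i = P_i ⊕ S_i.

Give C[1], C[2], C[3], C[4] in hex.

C[1] = 9, C[2] = 3, C[3] = 7, C[4] = 8

C[1]: T = 2, S = E(K, T) = 3; A ⊕ 3 = 9.
C[2]: T = 3, S = E(K, T) = 2; 1 ⊕ 2 = 3.
C[3]: T = 4, S = E(K, T) = D; A ⊕ D = 7.
C[4]: T = 5, S = E(K, T) = C; 4 ⊕ C = 8.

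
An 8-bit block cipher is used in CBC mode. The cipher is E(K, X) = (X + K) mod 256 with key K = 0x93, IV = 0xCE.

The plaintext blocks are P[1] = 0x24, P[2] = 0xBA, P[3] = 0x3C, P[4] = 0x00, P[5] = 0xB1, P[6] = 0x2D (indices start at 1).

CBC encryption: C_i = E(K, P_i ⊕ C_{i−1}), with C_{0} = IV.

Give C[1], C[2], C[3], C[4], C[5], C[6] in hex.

C[1]: P[1] ⊕ 0xCE = 0xEA; E(K, 0xEA) = 0x7D.
C[2]: P[2] ⊕ 0x7D = 0xC7; E(K, 0xC7) = 0x5A.
C[3]: P[3] ⊕ 0x5A = 0x66; E(K, 0x66) = 0xF9.
C[4]: P[4] ⊕ 0xF9 = 0xF9; E(K, 0xF9) = 0x8C.
C[5]: P[5] ⊕ 0x8C = 0x3D; E(K, 0x3D) = 0xD0.
C[6]: P[6] ⊕ 0xD0 = 0xFD; E(K, 0xFD) = 0x90.

C[1] = 0x7D, C[2] = 0x5A, C[3] = 0xF9, C[4] = 0x8C, C[5] = 0xD0, C[6] = 0x90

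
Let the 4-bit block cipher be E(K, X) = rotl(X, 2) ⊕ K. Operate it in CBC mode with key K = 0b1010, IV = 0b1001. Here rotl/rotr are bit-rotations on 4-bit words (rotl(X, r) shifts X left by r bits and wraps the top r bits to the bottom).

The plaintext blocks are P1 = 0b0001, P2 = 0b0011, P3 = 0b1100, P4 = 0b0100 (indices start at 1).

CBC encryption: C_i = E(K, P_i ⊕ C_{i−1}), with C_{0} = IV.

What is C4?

C4 = 0b1001

C1: P1 ⊕ 0b1001 = 0b1000; E(K, 0b1000) = 0b1000.
C2: P2 ⊕ 0b1000 = 0b1011; E(K, 0b1011) = 0b0100.
C3: P3 ⊕ 0b0100 = 0b1000; E(K, 0b1000) = 0b1000.
C4: P4 ⊕ 0b1000 = 0b1100; E(K, 0b1100) = 0b1001.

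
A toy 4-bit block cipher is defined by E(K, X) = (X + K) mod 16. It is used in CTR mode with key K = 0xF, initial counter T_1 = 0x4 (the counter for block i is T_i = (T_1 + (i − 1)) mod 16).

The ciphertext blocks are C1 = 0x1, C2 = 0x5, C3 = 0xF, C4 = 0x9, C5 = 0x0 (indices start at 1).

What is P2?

P2 = 0x1

CTR decryption: S_i = E(K, T_i) where T_i is the counter for block i; P_i = C_i ⊕ S_i.
P2: T = 0x5, S = E(K, T) = 0x4; 0x5 ⊕ 0x4 = 0x1.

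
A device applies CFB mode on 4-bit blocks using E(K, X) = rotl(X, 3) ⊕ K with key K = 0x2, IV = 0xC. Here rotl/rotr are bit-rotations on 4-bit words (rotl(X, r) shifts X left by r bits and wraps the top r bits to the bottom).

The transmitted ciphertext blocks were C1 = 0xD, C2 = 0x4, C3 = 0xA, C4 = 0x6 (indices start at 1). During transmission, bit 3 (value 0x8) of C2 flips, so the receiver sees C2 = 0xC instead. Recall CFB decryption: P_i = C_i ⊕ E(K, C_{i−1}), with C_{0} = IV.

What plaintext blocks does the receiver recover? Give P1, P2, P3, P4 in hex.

Only C2 changed, to 0xC. In CFB, a change in C_i flips the same bit in P_i and garbles P_{i+1}. Decrypting the received ciphertext:
P1: E(K, 0xC) = 0x4; 0xD ⊕ 0x4 = 0x9.
P2: E(K, 0xD) = 0xC; 0xC ⊕ 0xC = 0x0.
P3: E(K, 0xC) = 0x4; 0xA ⊕ 0x4 = 0xE.
P4: E(K, 0xA) = 0x7; 0x6 ⊕ 0x7 = 0x1.
Blocks that differ from the original plaintext: P2, P3.

P1 = 0x9, P2 = 0x0, P3 = 0xE, P4 = 0x1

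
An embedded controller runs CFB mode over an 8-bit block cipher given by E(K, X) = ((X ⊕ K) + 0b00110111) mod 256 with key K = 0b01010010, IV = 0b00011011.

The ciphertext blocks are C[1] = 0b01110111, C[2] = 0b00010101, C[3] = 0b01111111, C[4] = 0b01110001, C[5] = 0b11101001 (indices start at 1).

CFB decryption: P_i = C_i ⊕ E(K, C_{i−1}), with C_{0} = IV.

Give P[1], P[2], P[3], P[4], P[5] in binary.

P[1]: E(K, 0b00011011) = 0b10000000; 0b01110111 ⊕ 0b10000000 = 0b11110111.
P[2]: E(K, 0b01110111) = 0b01011100; 0b00010101 ⊕ 0b01011100 = 0b01001001.
P[3]: E(K, 0b00010101) = 0b01111110; 0b01111111 ⊕ 0b01111110 = 0b00000001.
P[4]: E(K, 0b01111111) = 0b01100100; 0b01110001 ⊕ 0b01100100 = 0b00010101.
P[5]: E(K, 0b01110001) = 0b01011010; 0b11101001 ⊕ 0b01011010 = 0b10110011.

P[1] = 0b11110111, P[2] = 0b01001001, P[3] = 0b00000001, P[4] = 0b00010101, P[5] = 0b10110011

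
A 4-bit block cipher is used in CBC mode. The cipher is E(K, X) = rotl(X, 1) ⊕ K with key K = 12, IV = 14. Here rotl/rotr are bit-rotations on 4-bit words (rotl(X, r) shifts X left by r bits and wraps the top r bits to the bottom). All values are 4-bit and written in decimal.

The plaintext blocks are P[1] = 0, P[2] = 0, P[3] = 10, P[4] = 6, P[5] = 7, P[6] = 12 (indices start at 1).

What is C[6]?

C[6] = 3

CBC encryption: C_i = E(K, P_i ⊕ C_{i−1}), with C_{0} = IV.
C[1]: P[1] ⊕ 14 = 14; E(K, 14) = 1.
C[2]: P[2] ⊕ 1 = 1; E(K, 1) = 14.
C[3]: P[3] ⊕ 14 = 4; E(K, 4) = 4.
C[4]: P[4] ⊕ 4 = 2; E(K, 2) = 8.
C[5]: P[5] ⊕ 8 = 15; E(K, 15) = 3.
C[6]: P[6] ⊕ 3 = 15; E(K, 15) = 3.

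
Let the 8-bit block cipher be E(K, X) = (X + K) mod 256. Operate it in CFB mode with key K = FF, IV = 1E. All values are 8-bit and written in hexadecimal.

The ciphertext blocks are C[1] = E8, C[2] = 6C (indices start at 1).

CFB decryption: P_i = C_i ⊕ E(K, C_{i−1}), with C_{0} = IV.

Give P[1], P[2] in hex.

P[1]: E(K, 1E) = 1D; E8 ⊕ 1D = F5.
P[2]: E(K, E8) = E7; 6C ⊕ E7 = 8B.

P[1] = F5, P[2] = 8B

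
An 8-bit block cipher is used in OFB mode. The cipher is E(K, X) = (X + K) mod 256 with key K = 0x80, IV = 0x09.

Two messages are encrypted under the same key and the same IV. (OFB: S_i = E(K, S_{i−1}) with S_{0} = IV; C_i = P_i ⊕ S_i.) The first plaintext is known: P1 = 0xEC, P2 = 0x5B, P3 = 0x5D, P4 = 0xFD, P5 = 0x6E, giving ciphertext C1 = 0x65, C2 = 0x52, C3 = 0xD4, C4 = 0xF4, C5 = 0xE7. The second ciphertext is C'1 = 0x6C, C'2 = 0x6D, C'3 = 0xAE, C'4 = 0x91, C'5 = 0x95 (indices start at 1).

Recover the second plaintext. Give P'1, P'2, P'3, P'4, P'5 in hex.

P'1 = 0xE5, P'2 = 0x64, P'3 = 0x27, P'4 = 0x98, P'5 = 0x1C

In OFB with a reused IV, both messages share the same keystream S_i, so C_i ⊕ C'_i = P_i ⊕ P'_i and thus P'_i = P_i ⊕ C_i ⊕ C'_i.
P'1: 0xEC ⊕ 0x65 ⊕ 0x6C = 0xE5.
P'2: 0x5B ⊕ 0x52 ⊕ 0x6D = 0x64.
P'3: 0x5D ⊕ 0xD4 ⊕ 0xAE = 0x27.
P'4: 0xFD ⊕ 0xF4 ⊕ 0x91 = 0x98.
P'5: 0x6E ⊕ 0xE7 ⊕ 0x95 = 0x1C.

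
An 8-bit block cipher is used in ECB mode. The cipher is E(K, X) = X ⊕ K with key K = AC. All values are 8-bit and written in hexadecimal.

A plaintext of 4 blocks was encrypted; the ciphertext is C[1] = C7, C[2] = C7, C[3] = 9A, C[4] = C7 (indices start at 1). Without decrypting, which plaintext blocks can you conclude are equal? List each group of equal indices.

ECB encrypts each block independently with the same key, so equal ciphertext blocks imply equal plaintext blocks.
C[1] = C[2] = C[4] = C7, so P[1] = P[2] = P[4].

P[1] = P[2] = P[4]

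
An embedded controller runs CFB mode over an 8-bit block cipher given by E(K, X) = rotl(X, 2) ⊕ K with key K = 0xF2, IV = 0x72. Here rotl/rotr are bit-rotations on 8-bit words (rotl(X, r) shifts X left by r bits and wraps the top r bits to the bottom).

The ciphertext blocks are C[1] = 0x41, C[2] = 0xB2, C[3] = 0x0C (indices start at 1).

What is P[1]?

P[1] = 0x7A

CFB decryption: P_i = C_i ⊕ E(K, C_{i−1}), with C_{0} = IV.
P[1]: E(K, 0x72) = 0x3B; 0x41 ⊕ 0x3B = 0x7A.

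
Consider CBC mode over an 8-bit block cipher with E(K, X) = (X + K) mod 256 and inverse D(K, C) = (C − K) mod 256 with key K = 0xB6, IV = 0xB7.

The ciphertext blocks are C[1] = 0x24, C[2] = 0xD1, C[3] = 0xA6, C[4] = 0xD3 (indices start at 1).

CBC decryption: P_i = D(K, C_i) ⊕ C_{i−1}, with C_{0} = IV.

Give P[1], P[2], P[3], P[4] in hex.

P[1] = 0xD9, P[2] = 0x3F, P[3] = 0x21, P[4] = 0xBB

P[1]: D(K, 0x24) = 0x6E; 0x6E ⊕ 0xB7 = 0xD9.
P[2]: D(K, 0xD1) = 0x1B; 0x1B ⊕ 0x24 = 0x3F.
P[3]: D(K, 0xA6) = 0xF0; 0xF0 ⊕ 0xD1 = 0x21.
P[4]: D(K, 0xD3) = 0x1D; 0x1D ⊕ 0xA6 = 0xBB.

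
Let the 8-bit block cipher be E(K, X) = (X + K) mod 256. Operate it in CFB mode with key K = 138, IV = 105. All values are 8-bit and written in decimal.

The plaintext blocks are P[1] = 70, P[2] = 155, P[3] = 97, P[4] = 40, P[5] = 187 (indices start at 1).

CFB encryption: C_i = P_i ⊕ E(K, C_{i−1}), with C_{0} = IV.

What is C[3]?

C[3] = 79

C[1]: E(K, 105) = 243; 70 ⊕ 243 = 181.
C[2]: E(K, 181) = 63; 155 ⊕ 63 = 164.
C[3]: E(K, 164) = 46; 97 ⊕ 46 = 79.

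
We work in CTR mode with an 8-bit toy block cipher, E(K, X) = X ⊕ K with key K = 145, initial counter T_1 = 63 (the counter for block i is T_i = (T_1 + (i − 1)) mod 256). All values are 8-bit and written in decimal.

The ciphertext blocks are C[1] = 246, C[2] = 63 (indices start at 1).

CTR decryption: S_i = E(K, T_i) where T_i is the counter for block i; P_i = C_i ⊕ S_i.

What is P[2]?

P[2] = 238

P[2]: T = 64, S = E(K, T) = 209; 63 ⊕ 209 = 238.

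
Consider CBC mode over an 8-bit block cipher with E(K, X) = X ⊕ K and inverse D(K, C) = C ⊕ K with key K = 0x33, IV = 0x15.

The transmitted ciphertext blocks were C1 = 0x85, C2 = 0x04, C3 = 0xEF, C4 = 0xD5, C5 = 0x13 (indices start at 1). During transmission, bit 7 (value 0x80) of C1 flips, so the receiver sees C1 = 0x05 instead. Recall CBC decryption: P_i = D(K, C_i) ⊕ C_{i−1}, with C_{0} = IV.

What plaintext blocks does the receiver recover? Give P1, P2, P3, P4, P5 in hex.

P1 = 0x23, P2 = 0x32, P3 = 0xD8, P4 = 0x09, P5 = 0xF5

Only C1 changed, to 0x05. In CBC, a change in C_i garbles P_i and flips the same bit in P_{i+1}. Decrypting the received ciphertext:
P1: D(K, 0x05) = 0x36; 0x36 ⊕ 0x15 = 0x23.
P2: D(K, 0x04) = 0x37; 0x37 ⊕ 0x05 = 0x32.
P3: D(K, 0xEF) = 0xDC; 0xDC ⊕ 0x04 = 0xD8.
P4: D(K, 0xD5) = 0xE6; 0xE6 ⊕ 0xEF = 0x09.
P5: D(K, 0x13) = 0x20; 0x20 ⊕ 0xD5 = 0xF5.
Blocks that differ from the original plaintext: P1, P2.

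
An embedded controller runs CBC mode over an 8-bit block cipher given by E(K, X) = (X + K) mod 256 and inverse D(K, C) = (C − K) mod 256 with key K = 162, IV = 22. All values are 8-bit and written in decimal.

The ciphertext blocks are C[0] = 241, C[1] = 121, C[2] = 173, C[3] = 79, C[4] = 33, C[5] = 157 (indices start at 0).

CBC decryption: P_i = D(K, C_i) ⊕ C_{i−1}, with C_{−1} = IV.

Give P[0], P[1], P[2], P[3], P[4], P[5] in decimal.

P[0]: D(K, 241) = 79; 79 ⊕ 22 = 89.
P[1]: D(K, 121) = 215; 215 ⊕ 241 = 38.
P[2]: D(K, 173) = 11; 11 ⊕ 121 = 114.
P[3]: D(K, 79) = 173; 173 ⊕ 173 = 0.
P[4]: D(K, 33) = 127; 127 ⊕ 79 = 48.
P[5]: D(K, 157) = 251; 251 ⊕ 33 = 218.

P[0] = 89, P[1] = 38, P[2] = 114, P[3] = 0, P[4] = 48, P[5] = 218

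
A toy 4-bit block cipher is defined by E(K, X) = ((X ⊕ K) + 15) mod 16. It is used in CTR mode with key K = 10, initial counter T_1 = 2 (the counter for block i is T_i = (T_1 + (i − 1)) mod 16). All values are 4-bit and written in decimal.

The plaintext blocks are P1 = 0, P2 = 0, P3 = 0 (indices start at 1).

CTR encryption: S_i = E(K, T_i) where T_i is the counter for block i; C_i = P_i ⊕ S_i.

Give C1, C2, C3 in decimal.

C1 = 7, C2 = 8, C3 = 13

C1: T = 2, S = E(K, T) = 7; 0 ⊕ 7 = 7.
C2: T = 3, S = E(K, T) = 8; 0 ⊕ 8 = 8.
C3: T = 4, S = E(K, T) = 13; 0 ⊕ 13 = 13.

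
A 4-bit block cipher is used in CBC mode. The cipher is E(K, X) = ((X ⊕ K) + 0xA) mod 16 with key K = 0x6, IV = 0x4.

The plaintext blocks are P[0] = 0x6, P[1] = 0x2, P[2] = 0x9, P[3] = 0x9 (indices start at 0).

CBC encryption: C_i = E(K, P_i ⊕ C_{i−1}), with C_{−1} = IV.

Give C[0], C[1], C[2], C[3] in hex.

C[0]: P[0] ⊕ 0x4 = 0x2; E(K, 0x2) = 0xE.
C[1]: P[1] ⊕ 0xE = 0xC; E(K, 0xC) = 0x4.
C[2]: P[2] ⊕ 0x4 = 0xD; E(K, 0xD) = 0x5.
C[3]: P[3] ⊕ 0x5 = 0xC; E(K, 0xC) = 0x4.

C[0] = 0xE, C[1] = 0x4, C[2] = 0x5, C[3] = 0x4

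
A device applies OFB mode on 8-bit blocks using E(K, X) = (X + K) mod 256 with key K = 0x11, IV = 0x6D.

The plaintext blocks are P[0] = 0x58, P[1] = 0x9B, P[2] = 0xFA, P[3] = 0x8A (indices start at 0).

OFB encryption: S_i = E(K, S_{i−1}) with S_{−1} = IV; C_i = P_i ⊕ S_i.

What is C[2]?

C[2] = 0x5A

C[0]: S = E(K, 0x6D) = 0x7E; 0x58 ⊕ 0x7E = 0x26.
C[1]: S = E(K, 0x7E) = 0x8F; 0x9B ⊕ 0x8F = 0x14.
C[2]: S = E(K, 0x8F) = 0xA0; 0xFA ⊕ 0xA0 = 0x5A.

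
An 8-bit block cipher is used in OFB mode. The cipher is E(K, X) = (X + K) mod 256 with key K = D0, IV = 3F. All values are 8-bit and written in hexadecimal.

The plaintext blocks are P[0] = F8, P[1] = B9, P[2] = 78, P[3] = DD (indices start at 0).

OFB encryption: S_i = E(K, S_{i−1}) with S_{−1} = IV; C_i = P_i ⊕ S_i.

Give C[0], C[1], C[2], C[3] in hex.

C[0] = F7, C[1] = 66, C[2] = D7, C[3] = A2

C[0]: S = E(K, 3F) = 0F; F8 ⊕ 0F = F7.
C[1]: S = E(K, 0F) = DF; B9 ⊕ DF = 66.
C[2]: S = E(K, DF) = AF; 78 ⊕ AF = D7.
C[3]: S = E(K, AF) = 7F; DD ⊕ 7F = A2.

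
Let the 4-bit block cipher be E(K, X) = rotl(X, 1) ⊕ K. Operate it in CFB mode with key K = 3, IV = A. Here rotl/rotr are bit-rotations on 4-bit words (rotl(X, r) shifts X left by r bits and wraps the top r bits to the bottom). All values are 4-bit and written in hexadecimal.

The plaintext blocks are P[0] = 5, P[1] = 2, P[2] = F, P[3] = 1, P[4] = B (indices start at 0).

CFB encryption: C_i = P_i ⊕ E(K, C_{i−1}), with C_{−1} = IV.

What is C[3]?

C[3] = 6

C[0]: E(K, A) = 6; 5 ⊕ 6 = 3.
C[1]: E(K, 3) = 5; 2 ⊕ 5 = 7.
C[2]: E(K, 7) = D; F ⊕ D = 2.
C[3]: E(K, 2) = 7; 1 ⊕ 7 = 6.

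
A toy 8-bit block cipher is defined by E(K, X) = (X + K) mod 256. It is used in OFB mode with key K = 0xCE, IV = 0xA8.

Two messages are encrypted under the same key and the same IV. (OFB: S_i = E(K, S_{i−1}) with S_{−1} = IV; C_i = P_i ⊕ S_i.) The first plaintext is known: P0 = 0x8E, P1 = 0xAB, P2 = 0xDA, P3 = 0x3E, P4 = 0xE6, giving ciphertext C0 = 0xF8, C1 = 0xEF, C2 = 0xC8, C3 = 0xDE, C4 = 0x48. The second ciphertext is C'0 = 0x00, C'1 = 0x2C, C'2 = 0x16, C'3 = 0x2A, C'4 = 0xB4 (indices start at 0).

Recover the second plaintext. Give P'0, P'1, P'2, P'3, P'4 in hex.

P'0 = 0x76, P'1 = 0x68, P'2 = 0x04, P'3 = 0xCA, P'4 = 0x1A

In OFB with a reused IV, both messages share the same keystream S_i, so C_i ⊕ C'_i = P_i ⊕ P'_i and thus P'_i = P_i ⊕ C_i ⊕ C'_i.
P'0: 0x8E ⊕ 0xF8 ⊕ 0x00 = 0x76.
P'1: 0xAB ⊕ 0xEF ⊕ 0x2C = 0x68.
P'2: 0xDA ⊕ 0xC8 ⊕ 0x16 = 0x04.
P'3: 0x3E ⊕ 0xDE ⊕ 0x2A = 0xCA.
P'4: 0xE6 ⊕ 0x48 ⊕ 0xB4 = 0x1A.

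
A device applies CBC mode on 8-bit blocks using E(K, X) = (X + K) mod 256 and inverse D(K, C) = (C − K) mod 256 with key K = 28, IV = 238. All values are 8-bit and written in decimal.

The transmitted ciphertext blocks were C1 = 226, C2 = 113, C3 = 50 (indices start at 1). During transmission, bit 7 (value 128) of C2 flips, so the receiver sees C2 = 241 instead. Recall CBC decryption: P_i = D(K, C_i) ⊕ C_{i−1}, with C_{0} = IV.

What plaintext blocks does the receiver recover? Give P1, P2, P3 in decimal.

P1 = 40, P2 = 55, P3 = 231

Only C2 changed, to 241. In CBC, a change in C_i garbles P_i and flips the same bit in P_{i+1}. Decrypting the received ciphertext:
P1: D(K, 226) = 198; 198 ⊕ 238 = 40.
P2: D(K, 241) = 213; 213 ⊕ 226 = 55.
P3: D(K, 50) = 22; 22 ⊕ 241 = 231.
Blocks that differ from the original plaintext: P2, P3.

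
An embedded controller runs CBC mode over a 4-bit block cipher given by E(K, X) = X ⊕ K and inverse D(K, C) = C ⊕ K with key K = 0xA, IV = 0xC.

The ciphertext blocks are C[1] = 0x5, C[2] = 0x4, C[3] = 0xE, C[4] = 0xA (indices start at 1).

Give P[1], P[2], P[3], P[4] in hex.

P[1] = 0x3, P[2] = 0xB, P[3] = 0x0, P[4] = 0xE

CBC decryption: P_i = D(K, C_i) ⊕ C_{i−1}, with C_{0} = IV.
P[1]: D(K, 0x5) = 0xF; 0xF ⊕ 0xC = 0x3.
P[2]: D(K, 0x4) = 0xE; 0xE ⊕ 0x5 = 0xB.
P[3]: D(K, 0xE) = 0x4; 0x4 ⊕ 0x4 = 0x0.
P[4]: D(K, 0xA) = 0x0; 0x0 ⊕ 0xE = 0xE.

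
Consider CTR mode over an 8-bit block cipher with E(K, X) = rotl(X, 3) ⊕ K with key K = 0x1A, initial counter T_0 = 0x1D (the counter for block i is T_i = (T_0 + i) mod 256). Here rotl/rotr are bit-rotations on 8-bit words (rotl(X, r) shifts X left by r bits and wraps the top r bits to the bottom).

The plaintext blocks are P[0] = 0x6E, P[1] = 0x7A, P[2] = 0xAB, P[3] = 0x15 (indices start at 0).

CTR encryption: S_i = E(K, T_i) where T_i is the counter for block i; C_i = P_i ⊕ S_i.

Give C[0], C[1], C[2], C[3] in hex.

C[0] = 0x9C, C[1] = 0x90, C[2] = 0x49, C[3] = 0x0E

C[0]: T = 0x1D, S = E(K, T) = 0xF2; 0x6E ⊕ 0xF2 = 0x9C.
C[1]: T = 0x1E, S = E(K, T) = 0xEA; 0x7A ⊕ 0xEA = 0x90.
C[2]: T = 0x1F, S = E(K, T) = 0xE2; 0xAB ⊕ 0xE2 = 0x49.
C[3]: T = 0x20, S = E(K, T) = 0x1B; 0x15 ⊕ 0x1B = 0x0E.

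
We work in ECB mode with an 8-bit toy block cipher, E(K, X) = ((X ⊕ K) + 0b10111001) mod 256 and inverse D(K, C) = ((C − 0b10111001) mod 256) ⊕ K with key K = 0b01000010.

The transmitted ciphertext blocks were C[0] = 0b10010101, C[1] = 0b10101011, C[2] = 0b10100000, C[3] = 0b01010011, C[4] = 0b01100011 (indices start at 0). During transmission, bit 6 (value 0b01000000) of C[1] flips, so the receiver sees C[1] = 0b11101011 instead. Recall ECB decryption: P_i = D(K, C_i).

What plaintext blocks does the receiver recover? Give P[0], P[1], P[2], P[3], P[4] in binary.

P[0] = 0b10011110, P[1] = 0b01110000, P[2] = 0b10100101, P[3] = 0b11011000, P[4] = 0b11101000

Only C[1] changed, to 0b11101011. In ECB, a change in C_i affects only P_i. Decrypting the received ciphertext:
P[0]: D(K, 0b10010101) = 0b10011110.
P[1]: D(K, 0b11101011) = 0b01110000.
P[2]: D(K, 0b10100000) = 0b10100101.
P[3]: D(K, 0b01010011) = 0b11011000.
P[4]: D(K, 0b01100011) = 0b11101000.
Blocks that differ from the original plaintext: P[1].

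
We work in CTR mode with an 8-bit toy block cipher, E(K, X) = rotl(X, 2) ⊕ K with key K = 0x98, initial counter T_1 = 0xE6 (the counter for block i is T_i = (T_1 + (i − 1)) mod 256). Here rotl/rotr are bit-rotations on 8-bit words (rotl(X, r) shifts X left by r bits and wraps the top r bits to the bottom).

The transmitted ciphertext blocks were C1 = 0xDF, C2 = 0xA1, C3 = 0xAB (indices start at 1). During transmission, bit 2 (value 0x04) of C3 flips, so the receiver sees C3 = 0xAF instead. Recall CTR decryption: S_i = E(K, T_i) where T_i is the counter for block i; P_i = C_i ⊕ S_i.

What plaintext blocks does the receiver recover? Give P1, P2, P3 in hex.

Only C3 changed, to 0xAF. In CTR, a change in C_i flips the same bit in P_i only; the keystream is unaffected. Decrypting the received ciphertext:
P1: T = 0xE6, S = E(K, T) = 0x03; 0xDF ⊕ 0x03 = 0xDC.
P2: T = 0xE7, S = E(K, T) = 0x07; 0xA1 ⊕ 0x07 = 0xA6.
P3: T = 0xE8, S = E(K, T) = 0x3B; 0xAF ⊕ 0x3B = 0x94.
Blocks that differ from the original plaintext: P3.

P1 = 0xDC, P2 = 0xA6, P3 = 0x94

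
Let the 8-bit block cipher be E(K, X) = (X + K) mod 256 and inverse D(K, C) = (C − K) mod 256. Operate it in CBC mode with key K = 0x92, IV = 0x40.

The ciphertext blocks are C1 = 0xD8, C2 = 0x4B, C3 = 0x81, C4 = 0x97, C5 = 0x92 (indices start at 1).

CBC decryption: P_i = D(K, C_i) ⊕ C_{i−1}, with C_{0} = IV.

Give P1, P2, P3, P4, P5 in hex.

P1 = 0x06, P2 = 0x61, P3 = 0xA4, P4 = 0x84, P5 = 0x97

P1: D(K, 0xD8) = 0x46; 0x46 ⊕ 0x40 = 0x06.
P2: D(K, 0x4B) = 0xB9; 0xB9 ⊕ 0xD8 = 0x61.
P3: D(K, 0x81) = 0xEF; 0xEF ⊕ 0x4B = 0xA4.
P4: D(K, 0x97) = 0x05; 0x05 ⊕ 0x81 = 0x84.
P5: D(K, 0x92) = 0x00; 0x00 ⊕ 0x97 = 0x97.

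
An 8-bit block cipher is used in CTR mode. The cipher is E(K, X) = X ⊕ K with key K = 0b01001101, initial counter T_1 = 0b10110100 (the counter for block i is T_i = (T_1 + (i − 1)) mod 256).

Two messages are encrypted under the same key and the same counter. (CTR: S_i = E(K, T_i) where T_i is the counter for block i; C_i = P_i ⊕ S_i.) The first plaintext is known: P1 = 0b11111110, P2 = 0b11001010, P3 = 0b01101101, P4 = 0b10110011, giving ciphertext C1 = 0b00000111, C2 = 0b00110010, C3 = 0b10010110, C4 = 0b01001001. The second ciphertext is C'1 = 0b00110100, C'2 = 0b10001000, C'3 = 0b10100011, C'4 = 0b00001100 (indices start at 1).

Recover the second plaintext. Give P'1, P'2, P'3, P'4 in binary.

In CTR with a reused counter, both messages share the same keystream S_i, so C_i ⊕ C'_i = P_i ⊕ P'_i and thus P'_i = P_i ⊕ C_i ⊕ C'_i.
P'1: 0b11111110 ⊕ 0b00000111 ⊕ 0b00110100 = 0b11001101.
P'2: 0b11001010 ⊕ 0b00110010 ⊕ 0b10001000 = 0b01110000.
P'3: 0b01101101 ⊕ 0b10010110 ⊕ 0b10100011 = 0b01011000.
P'4: 0b10110011 ⊕ 0b01001001 ⊕ 0b00001100 = 0b11110110.

P'1 = 0b11001101, P'2 = 0b01110000, P'3 = 0b01011000, P'4 = 0b11110110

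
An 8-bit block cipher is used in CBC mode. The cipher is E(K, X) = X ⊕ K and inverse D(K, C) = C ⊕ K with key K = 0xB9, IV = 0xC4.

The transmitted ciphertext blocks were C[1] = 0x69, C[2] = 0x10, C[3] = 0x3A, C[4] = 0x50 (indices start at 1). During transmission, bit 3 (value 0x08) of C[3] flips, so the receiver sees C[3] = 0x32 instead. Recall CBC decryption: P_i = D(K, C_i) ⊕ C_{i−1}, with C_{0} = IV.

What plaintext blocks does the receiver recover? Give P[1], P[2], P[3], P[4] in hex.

Only C[3] changed, to 0x32. In CBC, a change in C_i garbles P_i and flips the same bit in P_{i+1}. Decrypting the received ciphertext:
P[1]: D(K, 0x69) = 0xD0; 0xD0 ⊕ 0xC4 = 0x14.
P[2]: D(K, 0x10) = 0xA9; 0xA9 ⊕ 0x69 = 0xC0.
P[3]: D(K, 0x32) = 0x8B; 0x8B ⊕ 0x10 = 0x9B.
P[4]: D(K, 0x50) = 0xE9; 0xE9 ⊕ 0x32 = 0xDB.
Blocks that differ from the original plaintext: P[3], P[4].

P[1] = 0x14, P[2] = 0xC0, P[3] = 0x9B, P[4] = 0xDB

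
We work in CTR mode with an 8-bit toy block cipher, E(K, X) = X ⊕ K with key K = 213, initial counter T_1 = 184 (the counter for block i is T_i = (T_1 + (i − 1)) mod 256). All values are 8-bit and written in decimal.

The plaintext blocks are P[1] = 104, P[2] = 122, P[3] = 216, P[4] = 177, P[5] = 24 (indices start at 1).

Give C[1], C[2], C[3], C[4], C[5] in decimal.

C[1] = 5, C[2] = 22, C[3] = 183, C[4] = 223, C[5] = 113

CTR encryption: S_i = E(K, T_i) where T_i is the counter for block i; C_i = P_i ⊕ S_i.
C[1]: T = 184, S = E(K, T) = 109; 104 ⊕ 109 = 5.
C[2]: T = 185, S = E(K, T) = 108; 122 ⊕ 108 = 22.
C[3]: T = 186, S = E(K, T) = 111; 216 ⊕ 111 = 183.
C[4]: T = 187, S = E(K, T) = 110; 177 ⊕ 110 = 223.
C[5]: T = 188, S = E(K, T) = 105; 24 ⊕ 105 = 113.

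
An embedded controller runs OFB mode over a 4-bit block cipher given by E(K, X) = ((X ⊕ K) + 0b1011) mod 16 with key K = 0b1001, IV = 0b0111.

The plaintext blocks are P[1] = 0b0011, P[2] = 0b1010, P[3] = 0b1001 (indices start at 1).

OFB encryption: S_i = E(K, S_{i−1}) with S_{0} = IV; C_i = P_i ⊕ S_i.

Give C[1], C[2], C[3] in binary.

C[1]: S = E(K, 0b0111) = 0b1001; 0b0011 ⊕ 0b1001 = 0b1010.
C[2]: S = E(K, 0b1001) = 0b1011; 0b1010 ⊕ 0b1011 = 0b0001.
C[3]: S = E(K, 0b1011) = 0b1101; 0b1001 ⊕ 0b1101 = 0b0100.

C[1] = 0b1010, C[2] = 0b0001, C[3] = 0b0100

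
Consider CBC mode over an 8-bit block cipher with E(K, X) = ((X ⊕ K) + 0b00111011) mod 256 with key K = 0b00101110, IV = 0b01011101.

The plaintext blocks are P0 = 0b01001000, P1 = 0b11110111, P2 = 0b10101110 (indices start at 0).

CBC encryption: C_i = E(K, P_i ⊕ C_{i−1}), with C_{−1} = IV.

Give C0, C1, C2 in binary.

C0: P0 ⊕ 0b01011101 = 0b00010101; E(K, 0b00010101) = 0b01110110.
C1: P1 ⊕ 0b01110110 = 0b10000001; E(K, 0b10000001) = 0b11101010.
C2: P2 ⊕ 0b11101010 = 0b01000100; E(K, 0b01000100) = 0b10100101.

C0 = 0b01110110, C1 = 0b11101010, C2 = 0b10100101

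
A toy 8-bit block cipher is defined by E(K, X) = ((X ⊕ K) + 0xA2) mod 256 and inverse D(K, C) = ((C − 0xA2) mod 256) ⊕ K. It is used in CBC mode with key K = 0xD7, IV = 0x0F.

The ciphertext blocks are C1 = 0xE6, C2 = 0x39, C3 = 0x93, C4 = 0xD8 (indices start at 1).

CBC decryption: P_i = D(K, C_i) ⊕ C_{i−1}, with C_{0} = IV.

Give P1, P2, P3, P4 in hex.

P1 = 0x9C, P2 = 0xA6, P3 = 0x1F, P4 = 0x72

P1: D(K, 0xE6) = 0x93; 0x93 ⊕ 0x0F = 0x9C.
P2: D(K, 0x39) = 0x40; 0x40 ⊕ 0xE6 = 0xA6.
P3: D(K, 0x93) = 0x26; 0x26 ⊕ 0x39 = 0x1F.
P4: D(K, 0xD8) = 0xE1; 0xE1 ⊕ 0x93 = 0x72.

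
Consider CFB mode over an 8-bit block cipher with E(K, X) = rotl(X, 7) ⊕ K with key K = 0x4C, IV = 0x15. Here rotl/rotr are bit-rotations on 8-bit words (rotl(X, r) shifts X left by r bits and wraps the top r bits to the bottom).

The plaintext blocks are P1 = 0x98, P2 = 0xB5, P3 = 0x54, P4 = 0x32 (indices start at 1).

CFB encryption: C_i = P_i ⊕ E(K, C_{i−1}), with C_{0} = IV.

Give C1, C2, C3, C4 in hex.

C1 = 0x5E, C2 = 0xD6, C3 = 0x73, C4 = 0xC7

C1: E(K, 0x15) = 0xC6; 0x98 ⊕ 0xC6 = 0x5E.
C2: E(K, 0x5E) = 0x63; 0xB5 ⊕ 0x63 = 0xD6.
C3: E(K, 0xD6) = 0x27; 0x54 ⊕ 0x27 = 0x73.
C4: E(K, 0x73) = 0xF5; 0x32 ⊕ 0xF5 = 0xC7.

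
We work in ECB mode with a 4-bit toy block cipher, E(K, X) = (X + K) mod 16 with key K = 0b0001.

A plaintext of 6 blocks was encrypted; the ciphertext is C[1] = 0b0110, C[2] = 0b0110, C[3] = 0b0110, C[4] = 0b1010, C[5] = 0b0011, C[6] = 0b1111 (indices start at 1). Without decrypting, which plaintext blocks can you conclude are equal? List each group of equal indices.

ECB encrypts each block independently with the same key, so equal ciphertext blocks imply equal plaintext blocks.
C[1] = C[2] = C[3] = 0b0110, so P[1] = P[2] = P[3].

P[1] = P[2] = P[3]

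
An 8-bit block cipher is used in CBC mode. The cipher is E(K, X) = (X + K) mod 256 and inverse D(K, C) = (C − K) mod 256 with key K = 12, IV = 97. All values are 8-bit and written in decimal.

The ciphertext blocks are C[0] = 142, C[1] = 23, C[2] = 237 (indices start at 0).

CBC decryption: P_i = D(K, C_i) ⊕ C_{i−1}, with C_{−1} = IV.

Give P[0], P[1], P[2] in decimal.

P[0]: D(K, 142) = 130; 130 ⊕ 97 = 227.
P[1]: D(K, 23) = 11; 11 ⊕ 142 = 133.
P[2]: D(K, 237) = 225; 225 ⊕ 23 = 246.

P[0] = 227, P[1] = 133, P[2] = 246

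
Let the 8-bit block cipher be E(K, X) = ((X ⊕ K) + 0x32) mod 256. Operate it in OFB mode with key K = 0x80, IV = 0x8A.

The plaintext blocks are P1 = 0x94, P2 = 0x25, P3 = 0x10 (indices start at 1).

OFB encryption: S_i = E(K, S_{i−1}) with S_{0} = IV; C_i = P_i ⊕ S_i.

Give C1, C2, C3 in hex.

C1 = 0xA8, C2 = 0xCB, C3 = 0xB0

C1: S = E(K, 0x8A) = 0x3C; 0x94 ⊕ 0x3C = 0xA8.
C2: S = E(K, 0x3C) = 0xEE; 0x25 ⊕ 0xEE = 0xCB.
C3: S = E(K, 0xEE) = 0xA0; 0x10 ⊕ 0xA0 = 0xB0.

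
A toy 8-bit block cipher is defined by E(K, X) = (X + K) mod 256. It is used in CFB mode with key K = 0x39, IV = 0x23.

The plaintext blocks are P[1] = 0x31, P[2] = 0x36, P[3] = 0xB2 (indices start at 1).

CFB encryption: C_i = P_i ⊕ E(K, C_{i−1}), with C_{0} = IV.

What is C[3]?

C[3] = 0x7B

C[1]: E(K, 0x23) = 0x5C; 0x31 ⊕ 0x5C = 0x6D.
C[2]: E(K, 0x6D) = 0xA6; 0x36 ⊕ 0xA6 = 0x90.
C[3]: E(K, 0x90) = 0xC9; 0xB2 ⊕ 0xC9 = 0x7B.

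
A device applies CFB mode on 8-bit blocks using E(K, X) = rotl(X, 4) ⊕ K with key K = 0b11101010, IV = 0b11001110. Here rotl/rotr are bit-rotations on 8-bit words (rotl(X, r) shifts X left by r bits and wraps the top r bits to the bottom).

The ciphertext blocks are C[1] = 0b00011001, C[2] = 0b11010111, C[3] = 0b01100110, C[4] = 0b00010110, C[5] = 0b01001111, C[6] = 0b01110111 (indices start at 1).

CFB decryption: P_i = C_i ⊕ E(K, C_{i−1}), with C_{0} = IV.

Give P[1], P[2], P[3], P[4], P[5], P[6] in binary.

P[1] = 0b00011111, P[2] = 0b10101100, P[3] = 0b11110001, P[4] = 0b10011010, P[5] = 0b11000100, P[6] = 0b01101001

P[1]: E(K, 0b11001110) = 0b00000110; 0b00011001 ⊕ 0b00000110 = 0b00011111.
P[2]: E(K, 0b00011001) = 0b01111011; 0b11010111 ⊕ 0b01111011 = 0b10101100.
P[3]: E(K, 0b11010111) = 0b10010111; 0b01100110 ⊕ 0b10010111 = 0b11110001.
P[4]: E(K, 0b01100110) = 0b10001100; 0b00010110 ⊕ 0b10001100 = 0b10011010.
P[5]: E(K, 0b00010110) = 0b10001011; 0b01001111 ⊕ 0b10001011 = 0b11000100.
P[6]: E(K, 0b01001111) = 0b00011110; 0b01110111 ⊕ 0b00011110 = 0b01101001.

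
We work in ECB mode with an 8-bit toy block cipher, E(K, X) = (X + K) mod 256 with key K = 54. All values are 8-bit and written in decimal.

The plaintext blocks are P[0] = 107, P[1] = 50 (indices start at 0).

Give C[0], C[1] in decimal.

ECB encryption: C_i = E(K, P_i).
C[0]: E(K, 107) = 161.
C[1]: E(K, 50) = 104.

C[0] = 161, C[1] = 104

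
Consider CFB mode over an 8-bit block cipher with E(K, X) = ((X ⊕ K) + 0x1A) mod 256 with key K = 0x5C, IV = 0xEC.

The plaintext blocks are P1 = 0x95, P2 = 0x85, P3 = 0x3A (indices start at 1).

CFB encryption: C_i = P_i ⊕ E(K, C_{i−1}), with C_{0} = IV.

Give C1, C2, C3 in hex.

C1: E(K, 0xEC) = 0xCA; 0x95 ⊕ 0xCA = 0x5F.
C2: E(K, 0x5F) = 0x1D; 0x85 ⊕ 0x1D = 0x98.
C3: E(K, 0x98) = 0xDE; 0x3A ⊕ 0xDE = 0xE4.

C1 = 0x5F, C2 = 0x98, C3 = 0xE4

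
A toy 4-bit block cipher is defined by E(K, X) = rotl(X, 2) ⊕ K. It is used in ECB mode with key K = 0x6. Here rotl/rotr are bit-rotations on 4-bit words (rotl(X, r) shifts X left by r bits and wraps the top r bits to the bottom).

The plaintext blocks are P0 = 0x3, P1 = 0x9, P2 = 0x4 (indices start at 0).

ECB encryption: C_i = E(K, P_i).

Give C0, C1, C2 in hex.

C0: E(K, 0x3) = 0xA.
C1: E(K, 0x9) = 0x0.
C2: E(K, 0x4) = 0x7.

C0 = 0xA, C1 = 0x0, C2 = 0x7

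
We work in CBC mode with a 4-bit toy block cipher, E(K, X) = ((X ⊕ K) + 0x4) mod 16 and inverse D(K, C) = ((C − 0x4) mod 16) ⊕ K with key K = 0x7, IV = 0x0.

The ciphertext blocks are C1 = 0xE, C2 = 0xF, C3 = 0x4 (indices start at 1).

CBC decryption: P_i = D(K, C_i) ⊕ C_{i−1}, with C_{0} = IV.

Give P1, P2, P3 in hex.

P1: D(K, 0xE) = 0xD; 0xD ⊕ 0x0 = 0xD.
P2: D(K, 0xF) = 0xC; 0xC ⊕ 0xE = 0x2.
P3: D(K, 0x4) = 0x7; 0x7 ⊕ 0xF = 0x8.

P1 = 0xD, P2 = 0x2, P3 = 0x8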